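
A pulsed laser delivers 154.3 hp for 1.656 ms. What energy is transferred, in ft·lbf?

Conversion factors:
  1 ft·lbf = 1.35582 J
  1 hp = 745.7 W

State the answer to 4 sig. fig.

140.5 ft·lbf

154.3 hp × 745.7 → 115062 W
1.656 ms × 0.001 → 0.001656 s
E = P × t = 115062 W × 0.001656 s = 190.543 J
190.543 J ÷ (1.35582 J/ft·lbf) = 140.537 ft·lbf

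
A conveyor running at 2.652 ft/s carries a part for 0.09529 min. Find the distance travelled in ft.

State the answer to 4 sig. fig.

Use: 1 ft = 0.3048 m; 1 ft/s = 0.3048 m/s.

2.652 ft/s × 0.3048 → 0.80833 m/s
0.09529 min × 60 → 5.7174 s
d = v × t = 0.80833 m/s × 5.7174 s = 4.62155 m
4.62155 m ÷ (0.3048 m/ft) = 15.1626 ft

15.16 ft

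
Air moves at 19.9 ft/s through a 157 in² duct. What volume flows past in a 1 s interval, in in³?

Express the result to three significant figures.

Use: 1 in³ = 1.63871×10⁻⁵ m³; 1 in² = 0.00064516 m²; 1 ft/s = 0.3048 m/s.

3.75×10⁴ in³

19.9 ft/s × 0.3048 = 6.06552 m/s
157 in² × 0.00064516 = 0.10129 m²
V = v × A × t = 6.06552 m/s × 0.10129 m² × 1 s = 0.614377 m³
0.614377 m³ ÷ (1.63871×10⁻⁵ m³/in³) = 37491.5 in³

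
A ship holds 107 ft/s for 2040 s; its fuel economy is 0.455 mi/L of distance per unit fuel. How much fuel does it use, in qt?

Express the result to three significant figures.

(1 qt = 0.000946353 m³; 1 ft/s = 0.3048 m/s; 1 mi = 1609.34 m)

96.0 qt

107 ft/s → 32.6136 m/s
d = v × t = 32.6136 × 2040 = 66531.7 m
0.455 mi/L → 732250 m/m³
V = d / (distance per unit fuel) = 66531.7 / 732250 = 0.0908593 m³
In qt: 0.0908593 / 0.000946353 = 96.0099 qt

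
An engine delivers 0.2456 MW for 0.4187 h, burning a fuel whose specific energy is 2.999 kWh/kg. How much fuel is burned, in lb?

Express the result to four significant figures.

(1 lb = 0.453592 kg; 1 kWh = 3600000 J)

75.59 lb

0.2456 MW → 245600 W
0.4187 h → 1507.32 s
E = P × t = 245600 × 1507.32 = 3.70198×10⁸ J
2.999 kWh/kg → 1.07964×10⁷ J/kg
m = E / e_s = 3.70198×10⁸ / 1.07964×10⁷ = 34.289 kg
In lb: 34.289 / 0.453592 = 75.5944 lb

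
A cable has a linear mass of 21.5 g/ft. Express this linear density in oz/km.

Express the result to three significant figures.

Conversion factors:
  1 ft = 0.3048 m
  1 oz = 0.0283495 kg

21.5 g/ft × 0.001 kg/g ÷ 0.3048 m/ft = 0.0705381 kg/m
0.0705381 kg/m ÷ 0.0283495 kg/oz × 1000 m/km = 2488.16 oz/km

2490 oz/km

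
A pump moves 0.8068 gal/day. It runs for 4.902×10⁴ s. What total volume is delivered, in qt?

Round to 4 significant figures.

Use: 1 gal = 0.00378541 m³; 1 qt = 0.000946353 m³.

1.831 qt

0.8068 gal/day → 3.5348×10⁻⁸ m³/s
V = Q × t = 3.5348×10⁻⁸ × 49020 = 0.00173276 m³
In qt: 0.00173276 / 0.000946353 = 1.83099 qt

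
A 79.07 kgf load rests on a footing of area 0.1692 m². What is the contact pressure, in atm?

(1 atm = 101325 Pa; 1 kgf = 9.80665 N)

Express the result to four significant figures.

0.04523 atm

79.07 kgf × 9.80665 → 775.412 N
P = F / A = 775.412 N / 0.1692 m² = 4582.81 Pa
4582.81 Pa ÷ (101325 Pa/atm) = 0.0452288 atm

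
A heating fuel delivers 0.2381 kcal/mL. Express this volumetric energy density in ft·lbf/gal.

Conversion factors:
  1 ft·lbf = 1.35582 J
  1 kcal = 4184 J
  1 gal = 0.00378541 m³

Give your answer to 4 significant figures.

0.2381 kcal/mL × 4184 J/kcal ÷ 10⁻⁶ m³/mL = 9.9621×10⁸ J/m³
9.9621×10⁸ J/m³ ÷ 1.35582 J/ft·lbf × 0.00378541 m³/gal = 2.78139×10⁶ ft·lbf/gal

2.781×10⁶ ft·lbf/gal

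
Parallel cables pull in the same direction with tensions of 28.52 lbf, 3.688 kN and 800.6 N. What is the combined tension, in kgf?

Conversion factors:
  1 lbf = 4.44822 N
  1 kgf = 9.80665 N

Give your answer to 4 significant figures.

28.52 lbf × 4.44822 = 126.863 N
3.688 kN × 1000 = 3688 N
800.6 N (already N)
Total: 126.863 + 3688 + 800.6 = 4615.46 N
In kgf: 4615.46 / 9.80665 = 470.646 kgf

470.6 kgf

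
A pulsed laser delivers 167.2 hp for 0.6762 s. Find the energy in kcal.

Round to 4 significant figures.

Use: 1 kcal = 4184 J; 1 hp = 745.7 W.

20.15 kcal

167.2 hp × 745.7 → 124681 W
E = P × t = 124681 W × 0.6762 s = 84309.3 J
84309.3 J ÷ (4184 J/kcal) = 20.1504 kcal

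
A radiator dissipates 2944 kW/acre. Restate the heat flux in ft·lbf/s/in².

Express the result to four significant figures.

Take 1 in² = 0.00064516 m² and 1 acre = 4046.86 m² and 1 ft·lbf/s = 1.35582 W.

0.3462 ft·lbf/s/in²

2944 kW/acre × 1000 W/kW ÷ 4046.86 m²/acre = 727.478 W/m²
727.478 W/m² ÷ 1.35582 W/ft·lbf/s × 0.00064516 m²/in² = 0.346167 ft·lbf/s/in²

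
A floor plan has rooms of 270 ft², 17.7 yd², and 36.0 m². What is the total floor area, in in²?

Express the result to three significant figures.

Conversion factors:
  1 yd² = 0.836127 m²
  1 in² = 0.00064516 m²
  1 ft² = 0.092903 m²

270 ft² × 0.092903 = 25.0838 m²
17.7 yd² × 0.836127 = 14.7994 m²
36.0 m² (already m²)
Combined: 25.0838 + 14.7994 + 36 = 75.8832 m²
In in²: 75.8832 / 0.00064516 = 117619 in²

1.18×10⁵ in²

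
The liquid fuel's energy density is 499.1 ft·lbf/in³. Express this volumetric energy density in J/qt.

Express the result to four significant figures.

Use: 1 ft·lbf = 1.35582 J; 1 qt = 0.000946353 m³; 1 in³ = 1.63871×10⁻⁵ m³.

3.908×10⁴ J/qt

499.1 ft·lbf/in³ × 1.35582 J/ft·lbf ÷ 1.63871×10⁻⁵ m³/in³ = 4.12941×10⁷ J/m³
4.12941×10⁷ J/m³ × 0.000946353 m³/qt = 39078.8 J/qt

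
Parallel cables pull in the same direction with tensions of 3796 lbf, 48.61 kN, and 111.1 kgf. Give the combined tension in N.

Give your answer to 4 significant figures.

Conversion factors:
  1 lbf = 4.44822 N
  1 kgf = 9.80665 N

6.658×10⁴ N

3796 lbf × 4.44822 = 16885.4 N
48.61 kN × 1000 = 48610 N
111.1 kgf × 9.80665 = 1089.52 N
Sum: 16885.4 + 48610 + 1089.52 = 66584.9 N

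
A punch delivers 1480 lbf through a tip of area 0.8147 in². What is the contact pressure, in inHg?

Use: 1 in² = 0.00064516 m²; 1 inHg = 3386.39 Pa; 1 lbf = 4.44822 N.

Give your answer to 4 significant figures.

1480 lbf × 4.44822 → 6583.37 N
0.8147 in² × 0.00064516 → 5.25612×10⁻⁴ m²
P = F / A = 6583.37 N / 5.25612×10⁻⁴ m² = 1.25252×10⁷ Pa
1.25252×10⁷ Pa ÷ (3386.39 Pa/inHg) = 3698.69 inHg

3699 inHg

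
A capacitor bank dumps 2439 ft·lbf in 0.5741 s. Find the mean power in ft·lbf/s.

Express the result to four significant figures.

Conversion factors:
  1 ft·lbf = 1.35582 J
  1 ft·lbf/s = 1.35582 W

2439 ft·lbf × 1.35582 → 3306.84 J
P = E / t = 3306.84 J / 0.5741 s = 5760.04 W
5760.04 W ÷ (1.35582 W/ft·lbf/s) = 4248.38 ft·lbf/s

4248 ft·lbf/s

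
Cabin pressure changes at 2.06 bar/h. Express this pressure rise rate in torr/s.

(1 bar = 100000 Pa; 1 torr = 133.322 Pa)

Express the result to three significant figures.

2.06 bar/h × 100000 Pa/bar ÷ 3600 s/h = 57.2222 Pa/s
57.2222 Pa/s ÷ 133.322 Pa/torr = 0.429203 torr/s

0.429 torr/s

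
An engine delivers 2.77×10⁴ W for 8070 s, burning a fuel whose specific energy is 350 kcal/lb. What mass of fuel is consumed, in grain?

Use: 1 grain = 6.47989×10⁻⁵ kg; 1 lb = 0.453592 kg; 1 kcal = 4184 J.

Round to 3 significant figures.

E = P × t = 27700 × 8070 = 2.23539×10⁸ J
350 kcal/lb → 3.22845×10⁶ J/kg
m = E / e_s = 2.23539×10⁸ / 3.22845×10⁶ = 69.2403 kg
In grain: 69.2403 / 6.47989×10⁻⁵ = 1.06854×10⁶ grain

1.07×10⁶ grain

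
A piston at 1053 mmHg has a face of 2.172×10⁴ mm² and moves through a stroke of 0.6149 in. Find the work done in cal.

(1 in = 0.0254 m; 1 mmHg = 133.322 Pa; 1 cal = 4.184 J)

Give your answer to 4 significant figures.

1053 mmHg → 140388 Pa
2.172×10⁴ mm² → 0.02172 m²
F = P × A = 140388 × 0.02172 = 3049.23 N
0.6149 in → 0.0156185 m
W = F × d = 3049.23 × 0.0156185 = 47.6244 J
In cal: 47.6244 / 4.184 = 11.3825 cal

11.38 cal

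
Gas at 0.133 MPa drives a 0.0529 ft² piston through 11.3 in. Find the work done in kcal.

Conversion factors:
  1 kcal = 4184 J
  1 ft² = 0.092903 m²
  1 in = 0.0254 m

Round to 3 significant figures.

0.133 MPa → 133000 Pa
0.0529 ft² → 0.00491457 m²
F = P × A = 133000 × 0.00491457 = 653.638 N
11.3 in → 0.28702 m
W = F × d = 653.638 × 0.28702 = 187.607 J
In kcal: 187.607 / 4184 = 0.0448391 kcal

0.0448 kcal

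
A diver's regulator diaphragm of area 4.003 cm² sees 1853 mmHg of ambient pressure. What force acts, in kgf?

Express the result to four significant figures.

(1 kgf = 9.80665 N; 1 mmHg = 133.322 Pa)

10.08 kgf

1853 mmHg × 133.322 → 247046 Pa
4.003 cm² × 0.0001 → 4.003×10⁻⁴ m²
F = P × A = 247046 Pa × 4.003×10⁻⁴ m² = 98.8925 N
98.8925 N ÷ (9.80665 N/kgf) = 10.0842 kgf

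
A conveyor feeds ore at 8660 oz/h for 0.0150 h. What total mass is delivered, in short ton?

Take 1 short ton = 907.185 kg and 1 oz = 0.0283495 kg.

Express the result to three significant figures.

8660 oz/h → 0.0681963 kg/s
0.0150 h → 54 s
m = ṁ × t = 0.0681963 × 54 = 3.6826 kg
In short ton: 3.6826 / 907.185 = 0.00405937 short ton

0.00406 short ton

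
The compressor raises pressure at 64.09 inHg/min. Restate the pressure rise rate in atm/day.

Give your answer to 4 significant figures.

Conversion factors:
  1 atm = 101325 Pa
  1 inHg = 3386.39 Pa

64.09 inHg/min × 3386.39 Pa/inHg ÷ 60 s/min = 3617.23 Pa/s
3617.23 Pa/s ÷ 101325 Pa/atm × 86400 s/day = 3084.42 atm/day

3084 atm/day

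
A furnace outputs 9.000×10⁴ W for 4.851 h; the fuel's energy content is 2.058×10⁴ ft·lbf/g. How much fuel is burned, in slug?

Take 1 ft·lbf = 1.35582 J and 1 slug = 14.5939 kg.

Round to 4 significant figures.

4.851 h → 17463.6 s
E = P × t = 90000 × 17463.6 = 1.57172×10⁹ J
2.058×10⁴ ft·lbf/g → 2.79028×10⁷ J/kg
m = E / e_s = 1.57172×10⁹ / 2.79028×10⁷ = 56.3284 kg
In slug: 56.3284 / 14.5939 = 3.85972 slug

3.860 slug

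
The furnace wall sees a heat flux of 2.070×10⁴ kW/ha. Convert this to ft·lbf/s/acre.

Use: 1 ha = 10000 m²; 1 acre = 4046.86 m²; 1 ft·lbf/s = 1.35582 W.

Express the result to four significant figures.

2.070×10⁴ kW/ha × 1000 W/kW ÷ 10000 m²/ha = 2070 W/m²
2070 W/m² ÷ 1.35582 W/ft·lbf/s × 4046.86 m²/acre = 6.17855×10⁶ ft·lbf/s/acre

6.179×10⁶ ft·lbf/s/acre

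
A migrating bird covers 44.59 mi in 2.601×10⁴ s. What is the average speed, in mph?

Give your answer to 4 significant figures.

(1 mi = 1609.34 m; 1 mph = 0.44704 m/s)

44.59 mi × 1609.34 → 71760.5 m
v = d / t = 71760.5 m / 26010 s = 2.75896 m/s
2.75896 m/s ÷ (0.44704 m/s/mph) = 6.17162 mph

6.172 mph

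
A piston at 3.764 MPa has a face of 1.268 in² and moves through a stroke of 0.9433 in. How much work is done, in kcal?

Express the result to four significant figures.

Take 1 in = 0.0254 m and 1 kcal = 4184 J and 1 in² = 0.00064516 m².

0.01763 kcal

3.764 MPa → 3.764×10⁶ Pa
1.268 in² → 8.18063×10⁻⁴ m²
F = P × A = 3.764×10⁶ × 8.18063×10⁻⁴ = 3079.19 N
0.9433 in → 0.0239598 m
W = F × d = 3079.19 × 0.0239598 = 73.7768 J
In kcal: 73.7768 / 4184 = 0.0176331 kcal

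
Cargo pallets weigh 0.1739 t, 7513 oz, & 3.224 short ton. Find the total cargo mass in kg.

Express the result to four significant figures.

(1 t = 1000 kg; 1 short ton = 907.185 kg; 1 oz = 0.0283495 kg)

0.1739 t × 1000 = 173.9 kg
7513 oz × 0.0283495 = 212.99 kg
3.224 short ton × 907.185 = 2924.76 kg
Combined: 173.9 + 212.99 + 2924.76 = 3311.65 kg

3312 kg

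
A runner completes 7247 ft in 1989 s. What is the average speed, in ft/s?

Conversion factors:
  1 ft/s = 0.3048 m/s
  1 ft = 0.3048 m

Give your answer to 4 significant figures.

3.644 ft/s

7247 ft × 0.3048 = 2208.89 m
v = d / t = 2208.89 m / 1989 s = 1.11055 m/s
1.11055 m/s ÷ (0.3048 m/s/ft/s) = 3.64354 ft/s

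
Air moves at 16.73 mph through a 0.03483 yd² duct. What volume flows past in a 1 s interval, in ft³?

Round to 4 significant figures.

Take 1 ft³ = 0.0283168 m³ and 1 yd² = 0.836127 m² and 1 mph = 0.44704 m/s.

16.73 mph × 0.44704 = 7.47898 m/s
0.03483 yd² × 0.836127 = 0.0291223 m²
V = v × A × t = 7.47898 m/s × 0.0291223 m² × 1 s = 0.217805 m³
0.217805 m³ ÷ (0.0283168 m³/ft³) = 7.69172 ft³

7.692 ft³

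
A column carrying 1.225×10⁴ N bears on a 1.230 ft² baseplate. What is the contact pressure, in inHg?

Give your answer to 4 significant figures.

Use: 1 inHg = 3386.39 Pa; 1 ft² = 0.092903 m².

31.66 inHg

1.230 ft² × 0.092903 → 0.114271 m²
P = F / A = 12250 N / 0.114271 m² = 107201 Pa
107201 Pa ÷ (3386.39 Pa/inHg) = 31.6564 inHg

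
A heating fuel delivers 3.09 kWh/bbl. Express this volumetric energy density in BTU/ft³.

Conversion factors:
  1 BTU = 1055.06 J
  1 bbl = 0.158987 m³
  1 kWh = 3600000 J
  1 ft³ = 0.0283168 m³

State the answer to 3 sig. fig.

3.09 kWh/bbl × 3600000 J/kWh ÷ 0.158987 m³/bbl = 6.9968×10⁷ J/m³
6.9968×10⁷ J/m³ ÷ 1055.06 J/BTU × 0.0283168 m³/ft³ = 1877.87 BTU/ft³

1880 BTU/ft³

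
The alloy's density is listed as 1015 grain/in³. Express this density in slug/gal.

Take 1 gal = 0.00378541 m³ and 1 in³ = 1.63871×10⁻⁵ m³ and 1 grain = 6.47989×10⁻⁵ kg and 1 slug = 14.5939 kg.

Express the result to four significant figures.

1015 grain/in³ × 6.47989×10⁻⁵ kg/grain ÷ 1.63871×10⁻⁵ m³/in³ = 4013.58 kg/m³
4013.58 kg/m³ ÷ 14.5939 kg/slug × 0.00378541 m³/gal = 1.04105 slug/gal

1.041 slug/gal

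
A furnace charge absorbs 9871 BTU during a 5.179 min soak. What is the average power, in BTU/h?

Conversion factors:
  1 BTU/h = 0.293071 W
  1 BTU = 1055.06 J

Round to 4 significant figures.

9871 BTU × 1055.06 → 1.04145×10⁷ J
5.179 min × 60 → 310.74 s
P = E / t = 1.04145×10⁷ J / 310.74 s = 33515.2 W
33515.2 W ÷ (0.293071 W/BTU/h) = 114359 BTU/h

1.144×10⁵ BTU/h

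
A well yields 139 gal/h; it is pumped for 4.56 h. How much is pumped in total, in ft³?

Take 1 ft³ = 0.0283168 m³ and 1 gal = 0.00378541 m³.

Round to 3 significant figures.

139 gal/h → 1.46159×10⁻⁴ m³/s
4.56 h → 16416 s
V = Q × t = 1.46159×10⁻⁴ × 16416 = 2.39935 m³
In ft³: 2.39935 / 0.0283168 = 84.7324 ft³

84.7 ft³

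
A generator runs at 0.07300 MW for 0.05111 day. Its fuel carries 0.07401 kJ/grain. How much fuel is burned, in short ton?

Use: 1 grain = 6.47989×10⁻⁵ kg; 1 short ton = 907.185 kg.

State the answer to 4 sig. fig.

0.07300 MW → 73000 W
0.05111 day → 4415.9 s
E = P × t = 73000 × 4415.9 = 3.22361×10⁸ J
0.07401 kJ/grain → 1.14215×10⁶ J/kg
m = E / e_s = 3.22361×10⁸ / 1.14215×10⁶ = 282.241 kg
In short ton: 282.241 / 907.185 = 0.311117 short ton

0.3111 short ton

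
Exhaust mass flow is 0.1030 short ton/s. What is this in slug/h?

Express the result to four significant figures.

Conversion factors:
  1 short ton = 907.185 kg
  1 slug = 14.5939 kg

0.1030 short ton/s × 907.185 kg/short ton = 93.4401 kg/s
93.4401 kg/s ÷ 14.5939 kg/slug × 3600 s/h = 23049.7 slug/h

2.305×10⁴ slug/h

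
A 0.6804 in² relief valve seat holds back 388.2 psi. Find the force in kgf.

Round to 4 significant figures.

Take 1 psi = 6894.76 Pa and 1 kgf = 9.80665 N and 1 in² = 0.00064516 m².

119.8 kgf

388.2 psi × 6894.76 → 2.67655×10⁶ Pa
0.6804 in² × 0.00064516 → 4.38967×10⁻⁴ m²
F = P × A = 2.67655×10⁶ Pa × 4.38967×10⁻⁴ m² = 1174.92 N
1174.92 N ÷ (9.80665 N/kgf) = 119.808 kgf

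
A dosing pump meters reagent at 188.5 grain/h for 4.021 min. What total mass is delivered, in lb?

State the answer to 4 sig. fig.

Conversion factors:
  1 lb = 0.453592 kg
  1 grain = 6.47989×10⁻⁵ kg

0.001805 lb

188.5 grain/h → 3.39294×10⁻⁶ kg/s
4.021 min → 241.26 s
m = ṁ × t = 3.39294×10⁻⁶ × 241.26 = 8.18581×10⁻⁴ kg
In lb: 8.18581×10⁻⁴ / 0.453592 = 0.00180466 lb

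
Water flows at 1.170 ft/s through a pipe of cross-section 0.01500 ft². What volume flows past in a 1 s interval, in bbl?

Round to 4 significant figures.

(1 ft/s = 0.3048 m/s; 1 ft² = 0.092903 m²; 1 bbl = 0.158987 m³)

1.170 ft/s × 0.3048 = 0.356616 m/s
0.01500 ft² × 0.092903 = 0.00139354 m²
V = v × A × t = 0.356616 m/s × 0.00139354 m² × 1 s = 4.96959×10⁻⁴ m³
4.96959×10⁻⁴ m³ ÷ (0.158987 m³/bbl) = 0.00312578 bbl

0.003126 bbl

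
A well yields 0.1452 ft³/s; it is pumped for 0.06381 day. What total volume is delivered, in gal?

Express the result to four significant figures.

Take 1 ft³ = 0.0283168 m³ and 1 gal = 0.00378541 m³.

5988 gal

0.1452 ft³/s → 0.0041116 m³/s
0.06381 day → 5513.18 s
V = Q × t = 0.0041116 × 5513.18 = 22.668 m³
In gal: 22.668 / 0.00378541 = 5988.25 gal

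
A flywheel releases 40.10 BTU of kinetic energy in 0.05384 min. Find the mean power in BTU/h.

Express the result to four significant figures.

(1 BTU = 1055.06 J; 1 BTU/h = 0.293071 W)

40.10 BTU × 1055.06 → 42307.9 J
0.05384 min × 60 → 3.2304 s
P = E / t = 42307.9 J / 3.2304 s = 13096.8 W
13096.8 W ÷ (0.293071 W/BTU/h) = 44688.1 BTU/h

4.469×10⁴ BTU/h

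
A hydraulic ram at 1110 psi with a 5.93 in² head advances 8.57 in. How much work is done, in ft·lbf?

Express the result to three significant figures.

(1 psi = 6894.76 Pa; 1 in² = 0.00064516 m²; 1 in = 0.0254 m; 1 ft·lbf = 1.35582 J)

4700 ft·lbf

1110 psi → 7.65318×10⁶ Pa
5.93 in² → 0.0038258 m²
F = P × A = 7.65318×10⁶ × 0.0038258 = 29279.5 N
8.57 in → 0.217678 m
W = F × d = 29279.5 × 0.217678 = 6373.5 J
In ft·lbf: 6373.5 / 1.35582 = 4700.85 ft·lbf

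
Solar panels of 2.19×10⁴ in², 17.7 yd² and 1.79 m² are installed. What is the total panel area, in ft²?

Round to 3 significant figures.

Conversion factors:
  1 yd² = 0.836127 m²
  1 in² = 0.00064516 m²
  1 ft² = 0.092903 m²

331 ft²

2.19×10⁴ in² × 0.00064516 → 14.129 m²
17.7 yd² × 0.836127 → 14.7994 m²
1.79 m² (already m²)
Combined: 14.129 + 14.7994 + 1.79 = 30.7184 m²
In ft²: 30.7184 / 0.092903 = 330.65 ft²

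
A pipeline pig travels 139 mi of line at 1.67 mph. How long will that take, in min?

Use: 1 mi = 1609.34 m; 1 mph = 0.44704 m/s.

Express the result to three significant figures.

139 mi × 1609.34 → 223698 m
1.67 mph × 0.44704 → 0.746557 m/s
t = d / v = 223698 m / 0.746557 m/s = 299640 s
299640 s ÷ (60 s/min) = 4994 min

4990 min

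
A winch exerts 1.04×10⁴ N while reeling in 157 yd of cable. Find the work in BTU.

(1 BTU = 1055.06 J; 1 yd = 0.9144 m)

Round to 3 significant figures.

1420 BTU

157 yd × 0.9144 → 143.561 m
W = F × d = 10400 N × 143.561 m = 1.49303×10⁶ J
1.49303×10⁶ J ÷ (1055.06 J/BTU) = 1415.11 BTU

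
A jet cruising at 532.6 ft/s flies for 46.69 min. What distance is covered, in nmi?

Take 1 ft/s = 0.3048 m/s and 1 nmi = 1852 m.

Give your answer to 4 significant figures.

532.6 ft/s × 0.3048 = 162.336 m/s
46.69 min × 60 = 2801.4 s
d = v × t = 162.336 m/s × 2801.4 s = 454768 m
454768 m ÷ (1852 m/nmi) = 245.555 nmi

245.6 nmi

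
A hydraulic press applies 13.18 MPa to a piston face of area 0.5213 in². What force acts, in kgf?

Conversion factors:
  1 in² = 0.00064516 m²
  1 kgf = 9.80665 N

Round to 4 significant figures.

13.18 MPa × 1000000 = 1.318×10⁷ Pa
0.5213 in² × 0.00064516 = 3.36322×10⁻⁴ m²
F = P × A = 1.318×10⁷ Pa × 3.36322×10⁻⁴ m² = 4432.72 N
4432.72 N ÷ (9.80665 N/kgf) = 452.012 kgf

452.0 kgf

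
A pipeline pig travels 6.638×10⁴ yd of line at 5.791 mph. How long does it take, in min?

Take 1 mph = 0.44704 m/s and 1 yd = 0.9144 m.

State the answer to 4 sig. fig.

390.8 min

6.638×10⁴ yd × 0.9144 = 60697.9 m
5.791 mph × 0.44704 = 2.58881 m/s
t = d / v = 60697.9 m / 2.58881 m/s = 23446.3 s
23446.3 s ÷ (60 s/min) = 390.772 min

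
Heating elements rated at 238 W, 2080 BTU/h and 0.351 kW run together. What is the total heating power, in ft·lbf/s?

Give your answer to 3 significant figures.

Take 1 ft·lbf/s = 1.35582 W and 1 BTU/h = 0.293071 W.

238 W (already W)
2080 BTU/h × 0.293071 = 609.588 W
0.351 kW × 1000 = 351 W
Combined: 238 + 609.588 + 351 = 1198.59 W
In ft·lbf/s: 1198.59 / 1.35582 = 884.033 ft·lbf/s

884 ft·lbf/s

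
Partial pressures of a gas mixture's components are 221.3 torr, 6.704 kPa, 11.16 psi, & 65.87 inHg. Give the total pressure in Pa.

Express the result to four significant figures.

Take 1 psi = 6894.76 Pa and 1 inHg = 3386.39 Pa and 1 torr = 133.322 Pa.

221.3 torr × 133.322 = 29504.2 Pa
6.704 kPa × 1000 = 6704 Pa
11.16 psi × 6894.76 = 76945.5 Pa
65.87 inHg × 3386.39 = 223062 Pa
Combined: 29504.2 + 6704 + 76945.5 + 223062 = 336216 Pa

3.362×10⁵ Pa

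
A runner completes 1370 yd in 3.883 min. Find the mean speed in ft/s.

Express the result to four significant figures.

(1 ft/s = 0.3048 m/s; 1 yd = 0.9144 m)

17.64 ft/s

1370 yd × 0.9144 = 1252.73 m
3.883 min × 60 = 232.98 s
v = d / t = 1252.73 m / 232.98 s = 5.37699 m/s
5.37699 m/s ÷ (0.3048 m/s/ft/s) = 17.641 ft/s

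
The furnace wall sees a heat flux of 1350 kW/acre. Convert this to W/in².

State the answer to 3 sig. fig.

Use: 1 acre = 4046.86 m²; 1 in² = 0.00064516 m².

0.215 W/in²

1350 kW/acre × 1000 W/kW ÷ 4046.86 m²/acre = 333.592 W/m²
333.592 W/m² × 0.00064516 m²/in² = 0.21522 W/in²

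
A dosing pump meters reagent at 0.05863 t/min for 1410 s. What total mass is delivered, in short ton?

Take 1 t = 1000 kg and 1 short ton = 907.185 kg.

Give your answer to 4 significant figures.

0.05863 t/min → 0.977167 kg/s
m = ṁ × t = 0.977167 × 1410 = 1377.81 kg
In short ton: 1377.81 / 907.185 = 1.51878 short ton

1.519 short ton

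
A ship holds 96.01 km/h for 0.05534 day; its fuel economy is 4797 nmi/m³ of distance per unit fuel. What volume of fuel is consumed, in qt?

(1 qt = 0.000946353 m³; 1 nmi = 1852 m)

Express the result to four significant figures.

15.17 qt

96.01 km/h → 26.6694 m/s
0.05534 day → 4781.38 s
d = v × t = 26.6694 × 4781.38 = 127517 m
4797 nmi/m³ → 8.88404×10⁶ m/m³
V = d / (distance per unit fuel) = 127517 / 8.88404×10⁶ = 0.0143535 m³
In qt: 0.0143535 / 0.000946353 = 15.1672 qt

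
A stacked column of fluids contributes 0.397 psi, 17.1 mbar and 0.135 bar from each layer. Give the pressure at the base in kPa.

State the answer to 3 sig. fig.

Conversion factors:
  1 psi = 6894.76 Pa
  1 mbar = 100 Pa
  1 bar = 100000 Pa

17.9 kPa

0.397 psi × 6894.76 = 2737.22 Pa
17.1 mbar × 100 = 1710 Pa
0.135 bar × 100000 = 13500 Pa
Sum: 2737.22 + 1710 + 13500 = 17947.2 Pa
In kPa: 17947.2 / 1000 = 17.9472 kPa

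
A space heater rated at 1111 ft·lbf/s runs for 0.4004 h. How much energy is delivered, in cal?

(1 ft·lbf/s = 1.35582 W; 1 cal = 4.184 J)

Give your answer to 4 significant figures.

5.189×10⁵ cal

1111 ft·lbf/s × 1.35582 = 1506.32 W
0.4004 h × 3600 = 1441.44 s
E = P × t = 1506.32 W × 1441.44 s = 2.17127×10⁶ J
2.17127×10⁶ J ÷ (4.184 J/cal) = 518946 cal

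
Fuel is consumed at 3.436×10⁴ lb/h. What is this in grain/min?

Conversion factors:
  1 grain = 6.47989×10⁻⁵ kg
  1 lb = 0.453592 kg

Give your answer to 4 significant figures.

3.436×10⁴ lb/h × 0.453592 kg/lb ÷ 3600 s/h = 4.32928 kg/s
4.32928 kg/s ÷ 6.47989×10⁻⁵ kg/grain × 60 s/min = 4.00866×10⁶ grain/min

4.009×10⁶ grain/min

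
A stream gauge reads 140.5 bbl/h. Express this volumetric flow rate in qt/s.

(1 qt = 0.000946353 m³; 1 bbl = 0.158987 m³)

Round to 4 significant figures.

6.557 qt/s

140.5 bbl/h × 0.158987 m³/bbl ÷ 3600 s/h = 0.00620491 m³/s
0.00620491 m³/s ÷ 0.000946353 m³/qt = 6.55665 qt/s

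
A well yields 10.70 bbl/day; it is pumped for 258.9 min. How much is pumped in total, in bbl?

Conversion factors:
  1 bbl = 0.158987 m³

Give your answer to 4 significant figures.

1.924 bbl

10.70 bbl/day → 1.96894×10⁻⁵ m³/s
258.9 min → 15534 s
V = Q × t = 1.96894×10⁻⁵ × 15534 = 0.305855 m³
In bbl: 0.305855 / 0.158987 = 1.92377 bbl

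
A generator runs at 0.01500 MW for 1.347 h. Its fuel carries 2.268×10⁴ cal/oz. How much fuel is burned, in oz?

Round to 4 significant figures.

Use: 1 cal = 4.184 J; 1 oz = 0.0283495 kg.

766.5 oz

0.01500 MW → 15000 W
1.347 h → 4849.2 s
E = P × t = 15000 × 4849.2 = 7.2738×10⁷ J
2.268×10⁴ cal/oz → 3.34726×10⁶ J/kg
m = E / e_s = 7.2738×10⁷ / 3.34726×10⁶ = 21.7306 kg
In oz: 21.7306 / 0.0283495 = 766.525 oz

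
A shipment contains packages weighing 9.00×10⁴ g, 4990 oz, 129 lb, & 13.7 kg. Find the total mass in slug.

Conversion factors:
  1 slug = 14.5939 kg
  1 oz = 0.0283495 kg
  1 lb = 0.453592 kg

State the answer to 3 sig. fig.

9.00×10⁴ g × 0.001 = 90 kg
4990 oz × 0.0283495 = 141.464 kg
129 lb × 0.453592 = 58.5134 kg
13.7 kg (already kg)
Sum: 90 + 141.464 + 58.5134 + 13.7 = 303.677 kg
In slug: 303.677 / 14.5939 = 20.8085 slug

20.8 slug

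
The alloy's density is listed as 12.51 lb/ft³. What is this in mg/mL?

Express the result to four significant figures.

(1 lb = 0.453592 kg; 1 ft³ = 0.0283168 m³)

200.4 mg/mL

12.51 lb/ft³ × 0.453592 kg/lb ÷ 0.0283168 m³/ft³ = 200.391 kg/m³
200.391 kg/m³ ÷ 10⁻⁶ kg/mg × 10⁻⁶ m³/mL = 200.391 mg/mL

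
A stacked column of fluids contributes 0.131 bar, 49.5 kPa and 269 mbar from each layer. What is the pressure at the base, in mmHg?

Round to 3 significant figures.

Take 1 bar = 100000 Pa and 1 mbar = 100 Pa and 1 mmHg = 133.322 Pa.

671 mmHg

0.131 bar × 100000 = 13100 Pa
49.5 kPa × 1000 = 49500 Pa
269 mbar × 100 = 26900 Pa
Combined: 13100 + 49500 + 26900 = 89500 Pa
In mmHg: 89500 / 133.322 = 671.307 mmHg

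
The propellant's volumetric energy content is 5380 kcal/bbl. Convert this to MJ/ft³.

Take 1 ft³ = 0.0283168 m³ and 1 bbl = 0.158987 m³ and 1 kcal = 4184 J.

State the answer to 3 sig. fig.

4.01 MJ/ft³

5380 kcal/bbl × 4184 J/kcal ÷ 0.158987 m³/bbl = 1.41583×10⁸ J/m³
1.41583×10⁸ J/m³ ÷ 1000000 J/MJ × 0.0283168 m³/ft³ = 4.00918 MJ/ft³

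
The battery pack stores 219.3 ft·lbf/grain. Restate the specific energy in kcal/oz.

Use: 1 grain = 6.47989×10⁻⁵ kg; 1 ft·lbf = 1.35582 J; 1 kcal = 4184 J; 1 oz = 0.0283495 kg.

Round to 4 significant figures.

219.3 ft·lbf/grain × 1.35582 J/ft·lbf ÷ 6.47989×10⁻⁵ kg/grain = 4.58852×10⁶ J/kg
4.58852×10⁶ J/kg ÷ 4184 J/kcal × 0.0283495 kg/oz = 31.0904 kcal/oz

31.09 kcal/oz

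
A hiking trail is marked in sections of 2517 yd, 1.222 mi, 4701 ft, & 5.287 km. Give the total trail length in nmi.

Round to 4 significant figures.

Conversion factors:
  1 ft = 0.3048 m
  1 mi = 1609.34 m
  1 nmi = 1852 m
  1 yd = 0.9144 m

5.933 nmi

2517 yd × 0.9144 = 2301.54 m
1.222 mi × 1609.34 = 1966.61 m
4701 ft × 0.3048 = 1432.86 m
5.287 km × 1000 = 5287 m
Sum: 2301.54 + 1966.61 + 1432.86 + 5287 = 10988 m
In nmi: 10988 / 1852 = 5.93305 nmi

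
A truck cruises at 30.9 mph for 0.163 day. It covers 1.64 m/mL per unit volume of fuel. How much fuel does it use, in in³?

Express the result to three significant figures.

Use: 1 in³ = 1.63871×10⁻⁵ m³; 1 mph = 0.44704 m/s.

7240 in³

30.9 mph → 13.8135 m/s
0.163 day → 14083.2 s
d = v × t = 13.8135 × 14083.2 = 194538 m
1.64 m/mL → 1.64×10⁶ m/m³
V = d / (distance per unit fuel) = 194538 / 1.64×10⁶ = 0.118621 m³
In in³: 0.118621 / 1.63871×10⁻⁵ = 7238.68 in³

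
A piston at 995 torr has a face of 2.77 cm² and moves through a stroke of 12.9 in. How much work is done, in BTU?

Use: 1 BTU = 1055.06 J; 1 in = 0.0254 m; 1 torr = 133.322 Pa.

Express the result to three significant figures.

0.0114 BTU

995 torr → 132655 Pa
2.77 cm² → 2.77×10⁻⁴ m²
F = P × A = 132655 × 2.77×10⁻⁴ = 36.7454 N
12.9 in → 0.32766 m
W = F × d = 36.7454 × 0.32766 = 12.04 J
In BTU: 12.04 / 1055.06 = 0.0114117 BTU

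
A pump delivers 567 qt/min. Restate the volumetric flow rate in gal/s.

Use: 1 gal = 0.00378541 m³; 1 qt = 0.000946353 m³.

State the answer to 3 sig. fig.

567 qt/min × 0.000946353 m³/qt ÷ 60 s/min = 0.00894304 m³/s
0.00894304 m³/s ÷ 0.00378541 m³/gal = 2.3625 gal/s

2.36 gal/s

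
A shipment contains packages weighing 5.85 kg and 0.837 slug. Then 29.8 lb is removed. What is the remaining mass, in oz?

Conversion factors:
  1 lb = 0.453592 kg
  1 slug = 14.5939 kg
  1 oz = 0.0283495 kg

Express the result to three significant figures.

5.85 kg (already kg)
0.837 slug × 14.5939 → 12.2151 kg
29.8 lb × 0.453592 → 13.517 kg
Sum: 5.85 + 12.2151 − 13.517 = 4.5481 kg
In oz: 4.5481 / 0.0283495 = 160.43 oz

160 oz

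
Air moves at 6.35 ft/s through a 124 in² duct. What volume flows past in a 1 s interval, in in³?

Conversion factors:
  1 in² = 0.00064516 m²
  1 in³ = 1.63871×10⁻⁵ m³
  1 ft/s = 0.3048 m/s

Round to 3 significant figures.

6.35 ft/s × 0.3048 → 1.93548 m/s
124 in² × 0.00064516 → 0.0799998 m²
V = v × A × t = 1.93548 m/s × 0.0799998 m² × 1 s = 0.154838 m³
0.154838 m³ ÷ (1.63871×10⁻⁵ m³/in³) = 9448.77 in³

9450 in³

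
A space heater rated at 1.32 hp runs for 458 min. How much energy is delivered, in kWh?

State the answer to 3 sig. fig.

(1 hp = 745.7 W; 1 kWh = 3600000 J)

1.32 hp × 745.7 = 984.324 W
458 min × 60 = 27480 s
E = P × t = 984.324 W × 27480 s = 2.70492×10⁷ J
2.70492×10⁷ J ÷ (3600000 J/kWh) = 7.51367 kWh

7.51 kWh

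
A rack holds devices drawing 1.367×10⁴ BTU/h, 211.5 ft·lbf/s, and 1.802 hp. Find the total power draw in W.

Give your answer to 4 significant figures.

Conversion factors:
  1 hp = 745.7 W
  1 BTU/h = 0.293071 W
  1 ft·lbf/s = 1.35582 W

5637 W

1.367×10⁴ BTU/h × 0.293071 = 4006.28 W
211.5 ft·lbf/s × 1.35582 = 286.756 W
1.802 hp × 745.7 = 1343.75 W
Combined: 4006.28 + 286.756 + 1343.75 = 5636.79 W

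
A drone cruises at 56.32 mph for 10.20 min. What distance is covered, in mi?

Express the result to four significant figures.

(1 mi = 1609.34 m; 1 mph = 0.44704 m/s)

56.32 mph × 0.44704 → 25.1773 m/s
10.20 min × 60 → 612 s
d = v × t = 25.1773 m/s × 612 s = 15408.5 m
15408.5 m ÷ (1609.34 m/mi) = 9.57442 mi

9.574 mi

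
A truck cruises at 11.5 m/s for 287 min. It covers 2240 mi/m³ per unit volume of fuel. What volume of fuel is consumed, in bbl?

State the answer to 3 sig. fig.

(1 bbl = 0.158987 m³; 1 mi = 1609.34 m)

0.346 bbl

287 min → 17220 s
d = v × t = 11.5 × 17220 = 198030 m
2240 mi/m³ → 3.60492×10⁶ m/m³
V = d / (distance per unit fuel) = 198030 / 3.60492×10⁶ = 0.0549333 m³
In bbl: 0.0549333 / 0.158987 = 0.345521 bbl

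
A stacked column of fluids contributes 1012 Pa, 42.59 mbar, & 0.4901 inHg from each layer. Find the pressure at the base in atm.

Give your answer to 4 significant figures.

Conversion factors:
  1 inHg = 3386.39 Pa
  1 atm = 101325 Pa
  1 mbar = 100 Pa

0.06840 atm

1012 Pa (already Pa)
42.59 mbar × 100 → 4259 Pa
0.4901 inHg × 3386.39 → 1659.67 Pa
Sum: 1012 + 4259 + 1659.67 = 6930.67 Pa
In atm: 6930.67 / 101325 = 0.0684004 atm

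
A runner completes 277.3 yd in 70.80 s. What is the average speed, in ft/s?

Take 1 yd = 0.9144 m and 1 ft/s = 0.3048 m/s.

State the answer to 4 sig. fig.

11.75 ft/s

277.3 yd × 0.9144 → 253.563 m
v = d / t = 253.563 m / 70.8 s = 3.5814 m/s
3.5814 m/s ÷ (0.3048 m/s/ft/s) = 11.75 ft/s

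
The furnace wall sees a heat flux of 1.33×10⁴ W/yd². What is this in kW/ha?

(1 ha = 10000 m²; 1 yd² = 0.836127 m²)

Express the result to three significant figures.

1.59×10⁵ kW/ha

1.33×10⁴ W/yd² ÷ 0.836127 m²/yd² = 15906.7 W/m²
15906.7 W/m² ÷ 1000 W/kW × 10000 m²/ha = 159067 kW/ha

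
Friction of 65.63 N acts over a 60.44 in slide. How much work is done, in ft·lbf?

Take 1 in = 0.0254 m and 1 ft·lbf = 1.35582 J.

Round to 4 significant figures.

60.44 in × 0.0254 = 1.53518 m
W = F × d = 65.63 N × 1.53518 m = 100.754 J
100.754 J ÷ (1.35582 J/ft·lbf) = 74.3122 ft·lbf

74.31 ft·lbf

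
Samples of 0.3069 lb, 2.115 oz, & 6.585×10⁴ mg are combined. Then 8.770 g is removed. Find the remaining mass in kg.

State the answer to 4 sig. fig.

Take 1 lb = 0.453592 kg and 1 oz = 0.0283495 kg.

0.3069 lb × 0.453592 = 0.139207 kg
2.115 oz × 0.0283495 = 0.0599592 kg
6.585×10⁴ mg × 10⁻⁶ = 0.06585 kg
8.770 g × 0.001 = 0.00877 kg
Net: 0.139207 + 0.0599592 + 0.06585 − 0.00877 = 0.256246 kg

0.2562 kg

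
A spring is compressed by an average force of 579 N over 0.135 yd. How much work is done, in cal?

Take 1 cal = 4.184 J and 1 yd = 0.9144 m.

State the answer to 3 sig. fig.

0.135 yd × 0.9144 = 0.123444 m
W = F × d = 579 N × 0.123444 m = 71.4741 J
71.4741 J ÷ (4.184 J/cal) = 17.0827 cal

17.1 cal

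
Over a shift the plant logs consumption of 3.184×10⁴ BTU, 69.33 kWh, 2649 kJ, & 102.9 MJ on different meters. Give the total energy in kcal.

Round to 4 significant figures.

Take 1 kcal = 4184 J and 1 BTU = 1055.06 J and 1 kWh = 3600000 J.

3.184×10⁴ BTU × 1055.06 = 3.35931×10⁷ J
69.33 kWh × 3600000 = 2.49588×10⁸ J
2649 kJ × 1000 = 2.649×10⁶ J
102.9 MJ × 1000000 = 1.029×10⁸ J
Combined: 3.35931×10⁷ + 2.49588×10⁸ + 2.649×10⁶ + 1.029×10⁸ = 3.8873×10⁸ J
In kcal: 3.8873×10⁸ / 4184 = 92908.7 kcal

9.291×10⁴ kcal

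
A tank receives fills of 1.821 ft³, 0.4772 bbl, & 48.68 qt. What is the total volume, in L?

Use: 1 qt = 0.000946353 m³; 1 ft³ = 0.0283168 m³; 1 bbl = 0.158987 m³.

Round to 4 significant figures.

173.5 L

1.821 ft³ × 0.0283168 = 0.0515649 m³
0.4772 bbl × 0.158987 = 0.0758686 m³
48.68 qt × 0.000946353 = 0.0460685 m³
Total: 0.0515649 + 0.0758686 + 0.0460685 = 0.173502 m³
In L: 0.173502 / 0.001 = 173.502 L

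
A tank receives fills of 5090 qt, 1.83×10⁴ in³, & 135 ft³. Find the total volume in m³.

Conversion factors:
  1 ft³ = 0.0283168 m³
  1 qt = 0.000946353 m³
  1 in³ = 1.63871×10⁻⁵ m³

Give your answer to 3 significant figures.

5090 qt × 0.000946353 → 4.81694 m³
1.83×10⁴ in³ × 1.63871×10⁻⁵ → 0.299884 m³
135 ft³ × 0.0283168 → 3.82277 m³
Combined: 4.81694 + 0.299884 + 3.82277 = 8.93959 m³

8.94 m³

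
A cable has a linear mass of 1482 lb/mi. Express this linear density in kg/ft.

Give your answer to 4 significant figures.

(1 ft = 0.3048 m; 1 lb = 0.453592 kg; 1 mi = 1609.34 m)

1482 lb/mi × 0.453592 kg/lb ÷ 1609.34 m/mi = 0.417701 kg/m
0.417701 kg/m × 0.3048 m/ft = 0.127315 kg/ft

0.1273 kg/ft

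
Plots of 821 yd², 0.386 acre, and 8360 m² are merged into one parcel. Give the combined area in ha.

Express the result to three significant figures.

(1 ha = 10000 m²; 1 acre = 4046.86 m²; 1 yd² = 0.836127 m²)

1.06 ha

821 yd² × 0.836127 = 686.46 m²
0.386 acre × 4046.86 = 1562.09 m²
8360 m² (already m²)
Total: 686.46 + 1562.09 + 8360 = 10608.6 m²
In ha: 10608.6 / 10000 = 1.06086 ha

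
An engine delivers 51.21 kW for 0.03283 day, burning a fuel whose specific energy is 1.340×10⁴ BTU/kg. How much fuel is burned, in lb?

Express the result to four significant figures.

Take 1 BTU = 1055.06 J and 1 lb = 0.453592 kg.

51.21 kW → 51210 W
0.03283 day → 2836.51 s
E = P × t = 51210 × 2836.51 = 1.45258×10⁸ J
1.340×10⁴ BTU/kg → 1.41378×10⁷ J/kg
m = E / e_s = 1.45258×10⁸ / 1.41378×10⁷ = 10.2744 kg
In lb: 10.2744 / 0.453592 = 22.6512 lb

22.65 lb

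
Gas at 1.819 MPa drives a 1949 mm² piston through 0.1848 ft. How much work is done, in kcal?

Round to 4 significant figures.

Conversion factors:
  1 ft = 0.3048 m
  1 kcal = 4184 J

0.04773 kcal

1.819 MPa → 1.819×10⁶ Pa
1949 mm² → 0.001949 m²
F = P × A = 1.819×10⁶ × 0.001949 = 3545.23 N
0.1848 ft → 0.056327 m
W = F × d = 3545.23 × 0.056327 = 199.692 J
In kcal: 199.692 / 4184 = 0.0477275 kcal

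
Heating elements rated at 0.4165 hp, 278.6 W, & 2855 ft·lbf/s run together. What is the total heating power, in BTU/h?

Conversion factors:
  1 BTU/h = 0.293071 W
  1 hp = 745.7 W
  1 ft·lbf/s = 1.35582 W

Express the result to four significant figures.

1.522×10⁴ BTU/h

0.4165 hp × 745.7 → 310.584 W
278.6 W (already W)
2855 ft·lbf/s × 1.35582 → 3870.87 W
Total: 310.584 + 278.6 + 3870.87 = 4460.05 W
In BTU/h: 4460.05 / 0.293071 = 15218.3 BTU/h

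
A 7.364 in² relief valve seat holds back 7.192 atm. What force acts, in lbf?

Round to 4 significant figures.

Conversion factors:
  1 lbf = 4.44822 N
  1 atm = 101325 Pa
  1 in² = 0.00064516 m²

7.192 atm × 101325 = 728729 Pa
7.364 in² × 0.00064516 = 0.00475096 m²
F = P × A = 728729 Pa × 0.00475096 m² = 3462.16 N
3462.16 N ÷ (4.44822 N/lbf) = 778.325 lbf

778.3 lbf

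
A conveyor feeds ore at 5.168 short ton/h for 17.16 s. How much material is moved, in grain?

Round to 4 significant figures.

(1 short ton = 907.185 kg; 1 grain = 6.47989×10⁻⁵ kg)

3.449×10⁵ grain

5.168 short ton/h → 1.30231 kg/s
m = ṁ × t = 1.30231 × 17.16 = 22.3476 kg
In grain: 22.3476 / 6.47989×10⁻⁵ = 344876 grain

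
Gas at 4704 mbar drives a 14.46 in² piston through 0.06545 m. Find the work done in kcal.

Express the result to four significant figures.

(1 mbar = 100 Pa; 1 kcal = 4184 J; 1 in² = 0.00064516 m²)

0.06865 kcal

4704 mbar → 470400 Pa
14.46 in² → 0.00932901 m²
F = P × A = 470400 × 0.00932901 = 4388.37 N
W = F × d = 4388.37 × 0.06545 = 287.219 J
In kcal: 287.219 / 4184 = 0.068647 kcal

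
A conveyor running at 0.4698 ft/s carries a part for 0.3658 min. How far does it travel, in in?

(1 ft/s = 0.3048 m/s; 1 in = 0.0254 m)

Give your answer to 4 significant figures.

0.4698 ft/s × 0.3048 → 0.143195 m/s
0.3658 min × 60 → 21.948 s
d = v × t = 0.143195 m/s × 21.948 s = 3.14284 m
3.14284 m ÷ (0.0254 m/in) = 123.734 in

123.7 in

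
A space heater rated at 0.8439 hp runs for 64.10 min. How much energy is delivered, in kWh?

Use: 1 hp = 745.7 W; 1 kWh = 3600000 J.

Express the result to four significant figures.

0.6723 kWh

0.8439 hp × 745.7 = 629.296 W
64.10 min × 60 = 3846 s
E = P × t = 629.296 W × 3846 s = 2.42027×10⁶ J
2.42027×10⁶ J ÷ (3600000 J/kWh) = 0.672297 kWh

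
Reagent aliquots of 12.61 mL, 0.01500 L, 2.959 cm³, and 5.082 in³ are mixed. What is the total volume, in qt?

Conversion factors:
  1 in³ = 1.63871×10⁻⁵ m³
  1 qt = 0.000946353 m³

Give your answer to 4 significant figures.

0.1203 qt

12.61 mL × 10⁻⁶ = 1.261×10⁻⁵ m³
0.01500 L × 0.001 = 1.5×10⁻⁵ m³
2.959 cm³ × 10⁻⁶ = 2.959×10⁻⁶ m³
5.082 in³ × 1.63871×10⁻⁵ = 8.32792×10⁻⁵ m³
Sum: 1.261×10⁻⁵ + 1.5×10⁻⁵ + 2.959×10⁻⁶ + 8.32792×10⁻⁵ = 1.13848×10⁻⁴ m³
In qt: 1.13848×10⁻⁴ / 0.000946353 = 0.120302 qt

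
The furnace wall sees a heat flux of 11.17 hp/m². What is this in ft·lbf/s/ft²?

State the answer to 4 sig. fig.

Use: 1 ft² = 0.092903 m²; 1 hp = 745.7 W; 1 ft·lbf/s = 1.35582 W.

11.17 hp/m² × 745.7 W/hp = 8329.47 W/m²
8329.47 W/m² ÷ 1.35582 W/ft·lbf/s × 0.092903 m²/ft² = 570.749 ft·lbf/s/ft²

570.7 ft·lbf/s/ft²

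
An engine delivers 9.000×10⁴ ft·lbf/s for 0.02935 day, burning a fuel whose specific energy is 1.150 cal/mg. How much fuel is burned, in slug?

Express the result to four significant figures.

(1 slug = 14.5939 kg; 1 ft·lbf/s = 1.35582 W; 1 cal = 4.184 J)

4.407 slug

9.000×10⁴ ft·lbf/s → 122024 W
0.02935 day → 2535.84 s
E = P × t = 122024 × 2535.84 = 3.09433×10⁸ J
1.150 cal/mg → 4.8116×10⁶ J/kg
m = E / e_s = 3.09433×10⁸ / 4.8116×10⁶ = 64.3098 kg
In slug: 64.3098 / 14.5939 = 4.40662 slug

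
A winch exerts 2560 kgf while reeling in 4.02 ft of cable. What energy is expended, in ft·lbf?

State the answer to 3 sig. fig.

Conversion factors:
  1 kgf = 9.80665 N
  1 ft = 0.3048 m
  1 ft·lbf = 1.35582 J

2.27×10⁴ ft·lbf

2560 kgf × 9.80665 = 25105 N
4.02 ft × 0.3048 = 1.2253 m
W = F × d = 25105 N × 1.2253 m = 30761.2 J
30761.2 J ÷ (1.35582 J/ft·lbf) = 22688.3 ft·lbf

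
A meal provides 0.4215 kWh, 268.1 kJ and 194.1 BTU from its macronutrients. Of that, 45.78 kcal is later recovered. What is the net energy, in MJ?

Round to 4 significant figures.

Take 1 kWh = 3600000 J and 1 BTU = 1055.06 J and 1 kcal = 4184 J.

1.799 MJ

0.4215 kWh × 3600000 → 1.5174×10⁶ J
268.1 kJ × 1000 → 268100 J
194.1 BTU × 1055.06 → 204787 J
45.78 kcal × 4184 → 191544 J
Result: 1.5174×10⁶ + 268100 + 204787 − 191544 = 1.79874×10⁶ J
In MJ: 1.79874×10⁶ / 1000000 = 1.79874 MJ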